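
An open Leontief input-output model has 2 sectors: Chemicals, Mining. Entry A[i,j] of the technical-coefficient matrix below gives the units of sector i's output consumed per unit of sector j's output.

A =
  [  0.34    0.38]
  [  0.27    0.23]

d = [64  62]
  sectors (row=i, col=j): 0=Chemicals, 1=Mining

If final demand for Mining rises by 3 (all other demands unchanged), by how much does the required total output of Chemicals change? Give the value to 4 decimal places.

2.8107

Form M = I − A:
  [  0.66   -0.38]
  [ -0.27    0.77]
Leontief inverse L = M⁻¹:
  [  1.8984    0.9369]
  [  0.6657    1.6272]
Total output x = L · d:
  x_0 = 1.8984·64 + 0.9369·62 = 179.5858
  x_1 = 0.6657·64 + 1.6272·62 = 143.4911
Δx_0 = L[0,1] · Δd_1 = 0.9369 · 3 = 2.8107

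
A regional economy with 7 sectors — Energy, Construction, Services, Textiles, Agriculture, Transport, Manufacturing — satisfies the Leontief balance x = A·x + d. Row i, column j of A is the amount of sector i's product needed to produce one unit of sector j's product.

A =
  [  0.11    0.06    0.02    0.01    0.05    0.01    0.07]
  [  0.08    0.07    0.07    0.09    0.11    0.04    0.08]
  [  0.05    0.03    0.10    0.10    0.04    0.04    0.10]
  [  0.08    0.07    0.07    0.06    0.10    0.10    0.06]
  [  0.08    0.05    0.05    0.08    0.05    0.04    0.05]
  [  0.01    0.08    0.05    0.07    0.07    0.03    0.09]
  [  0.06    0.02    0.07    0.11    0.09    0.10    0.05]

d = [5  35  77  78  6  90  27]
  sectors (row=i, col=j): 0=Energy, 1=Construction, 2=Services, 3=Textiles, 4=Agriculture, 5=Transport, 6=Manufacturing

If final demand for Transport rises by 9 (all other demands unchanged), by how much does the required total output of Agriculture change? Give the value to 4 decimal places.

0.7053

Form M = I − A:
  [  0.89   -0.06   -0.02   -0.01   -0.05   -0.01   -0.07]
  [ -0.08    0.93   -0.07   -0.09   -0.11   -0.04   -0.08]
  [ -0.05   -0.03    0.90   -0.10   -0.04   -0.04   -0.10]
  [ -0.08   -0.07   -0.07    0.94   -0.10   -0.10   -0.06]
  [ -0.08   -0.05   -0.05   -0.08    0.95   -0.04   -0.05]
  [ -0.01   -0.08   -0.05   -0.07   -0.07    0.97   -0.09]
  [ -0.06   -0.02   -0.07   -0.11   -0.09   -0.10    0.95]
Leontief inverse L = M⁻¹:
  [  1.1553    0.0906    0.0524    0.0501    0.0920    0.0381    0.1099]
  [  0.1501    1.1223    0.1300    0.1625    0.1813    0.0927    0.1478]
  [  0.1073    0.0732    1.1551    0.1651    0.1019    0.0895    0.1599]
  [  0.1457    0.1234    0.1286    1.1315    0.1697    0.1489    0.1292]
  [  0.1320    0.0896    0.0936    0.1315    1.1031    0.0784    0.1009]
  [  0.0610    0.1191    0.0985    0.1299    0.1273    1.0738    0.1415]
  [  0.1198    0.0701    0.1253    0.1759    0.1547    0.1486    1.1139]
Total output x = L · d:
  x_0 = 1.1553·5 + 0.0906·35 + 0.0524·77 + 0.0501·78 + 0.0920·6 + 0.0381·90 + 0.1099·27 = 23.8311
  x_1 = 0.1501·5 + 1.1223·35 + 0.1300·77 + 0.1625·78 + 0.1813·6 + 0.0927·90 + 0.1478·27 = 76.1308
  x_2 = 0.1073·5 + 0.0732·35 + 1.1551·77 + 0.1651·78 + 0.1019·6 + 0.0895·90 + 0.1599·27 = 117.8988
  x_3 = 0.1457·5 + 0.1234·35 + 0.1286·77 + 1.1315·78 + 0.1697·6 + 0.1489·90 + 0.1292·27 = 121.1097
  x_4 = 0.1320·5 + 0.0896·35 + 0.0936·77 + 0.1315·78 + 1.1031·6 + 0.0784·90 + 0.1009·27 = 37.6559
  x_5 = 0.0610·5 + 0.1191·35 + 0.0985·77 + 0.1299·78 + 0.1273·6 + 1.0738·90 + 0.1415·27 = 123.4114
  x_6 = 0.1198·5 + 0.0701·35 + 0.1253·77 + 0.1759·78 + 0.1547·6 + 0.1486·90 + 1.1139·27 = 70.7975
Δx_4 = L[4,5] · Δd_5 = 0.0784 · 9 = 0.7053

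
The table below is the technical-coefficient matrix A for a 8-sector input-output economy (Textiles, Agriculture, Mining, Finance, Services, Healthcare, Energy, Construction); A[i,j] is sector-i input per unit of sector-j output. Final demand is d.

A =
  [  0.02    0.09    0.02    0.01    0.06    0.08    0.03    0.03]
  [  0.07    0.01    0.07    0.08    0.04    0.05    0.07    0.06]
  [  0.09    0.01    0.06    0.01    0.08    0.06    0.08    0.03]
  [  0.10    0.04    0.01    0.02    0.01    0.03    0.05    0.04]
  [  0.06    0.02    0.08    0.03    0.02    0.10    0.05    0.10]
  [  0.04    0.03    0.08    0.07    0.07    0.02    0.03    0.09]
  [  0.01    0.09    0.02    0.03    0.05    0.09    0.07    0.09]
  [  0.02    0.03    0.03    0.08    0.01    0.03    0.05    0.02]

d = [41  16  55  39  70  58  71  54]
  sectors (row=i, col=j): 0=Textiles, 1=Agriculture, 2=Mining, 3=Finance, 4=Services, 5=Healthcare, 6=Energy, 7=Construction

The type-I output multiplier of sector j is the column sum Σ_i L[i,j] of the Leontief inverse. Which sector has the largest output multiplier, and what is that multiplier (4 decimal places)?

Construction (1.7528)

Form M = I − A:
  [  0.98   -0.09   -0.02   -0.01   -0.06   -0.08   -0.03   -0.03]
  [ -0.07    0.99   -0.07   -0.08   -0.04   -0.05   -0.07   -0.06]
  [ -0.09   -0.01    0.94   -0.01   -0.08   -0.06   -0.08   -0.03]
  [ -0.10   -0.04   -0.01    0.98   -0.01   -0.03   -0.05   -0.04]
  [ -0.06   -0.02   -0.08   -0.03    0.98   -0.10   -0.05   -0.10]
  [ -0.04   -0.03   -0.08   -0.07   -0.07    0.98   -0.03   -0.09]
  [ -0.01   -0.09   -0.02   -0.03   -0.05   -0.09    0.93   -0.09]
  [ -0.02   -0.03   -0.03   -0.08   -0.01   -0.03   -0.05    0.98]
Leontief inverse L = M⁻¹:
  [  1.0486    0.1100    0.0510    0.0380    0.0850    0.1117    0.0603    0.0664]
  [  0.1059    1.0422    0.1004    0.1074    0.0714    0.0916    0.1084    0.1002]
  [  0.1209    0.0417    1.0932    0.0362    0.1129    0.1045    0.1164    0.0730]
  [  0.1199    0.0644    0.0298    1.0401    0.0317    0.0588    0.0744    0.0664]
  [  0.0945    0.0501    0.1143    0.0626    1.0541    0.1392    0.0887    0.1405]
  [  0.0766    0.0561    0.1108    0.0975    0.0974    1.0593    0.0677    0.1266]
  [  0.0447    0.1179    0.0562    0.0673    0.0801    0.1294    1.1098    0.1350]
  [  0.0437    0.0489    0.0474    0.0971    0.0278    0.0535    0.0738    1.0447]
Total output x = L · d:
  x_0 = 1.0486·41 + 0.1100·16 + 0.0510·55 + 0.0380·39 + 0.0850·70 + 0.1117·58 + 0.0603·71 + 0.0664·54 = 69.3382
  x_1 = 0.1059·41 + 1.0422·16 + 0.1004·55 + 0.1074·39 + 0.0714·70 + 0.0916·58 + 0.1084·71 + 0.1002·54 = 54.1431
  x_2 = 0.1209·41 + 0.0417·16 + 1.0932·55 + 0.0362·39 + 0.1129·70 + 0.1045·58 + 0.1164·71 + 0.0730·54 = 93.3316
  x_3 = 0.1199·41 + 0.0644·16 + 0.0298·55 + 1.0401·39 + 0.0317·70 + 0.0588·58 + 0.0744·71 + 0.0664·54 = 62.6511
  x_4 = 0.0945·41 + 0.0501·16 + 0.1143·55 + 0.0626·39 + 1.0541·70 + 0.1392·58 + 0.0887·71 + 0.1405·54 = 109.1550
  x_5 = 0.0766·41 + 0.0561·16 + 0.1108·55 + 0.0975·39 + 0.0974·70 + 1.0593·58 + 0.0677·71 + 0.1266·54 = 93.8372
  x_6 = 0.0447·41 + 0.1179·16 + 0.0562·55 + 0.0673·39 + 0.0801·70 + 0.1294·58 + 1.1098·71 + 0.1350·54 = 108.6304
  x_7 = 0.0437·41 + 0.0489·16 + 0.0474·55 + 0.0971·39 + 0.0278·70 + 0.0535·58 + 0.0738·71 + 1.0447·54 = 75.6748
Output multipliers (column sums of L):
  Textiles: 1.6548
  Agriculture: 1.5313
  Mining: 1.6032
  Finance: 1.5464
  Services: 1.5603
  Healthcare: 1.7481
  Energy: 1.6995
  Construction: 1.7528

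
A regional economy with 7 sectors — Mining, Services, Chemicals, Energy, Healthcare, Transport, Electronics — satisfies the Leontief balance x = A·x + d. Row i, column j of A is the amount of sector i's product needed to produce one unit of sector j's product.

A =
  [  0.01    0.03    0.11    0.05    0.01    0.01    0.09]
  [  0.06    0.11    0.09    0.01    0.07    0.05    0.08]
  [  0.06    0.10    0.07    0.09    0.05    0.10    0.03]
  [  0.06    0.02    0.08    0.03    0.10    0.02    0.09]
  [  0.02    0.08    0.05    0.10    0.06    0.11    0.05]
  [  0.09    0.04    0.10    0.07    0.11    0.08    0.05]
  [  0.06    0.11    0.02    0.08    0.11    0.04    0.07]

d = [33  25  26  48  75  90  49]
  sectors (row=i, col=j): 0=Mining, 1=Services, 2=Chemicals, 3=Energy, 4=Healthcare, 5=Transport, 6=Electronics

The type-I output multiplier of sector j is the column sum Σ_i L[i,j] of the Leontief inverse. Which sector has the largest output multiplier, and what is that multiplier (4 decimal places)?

Form M = I − A:
  [  0.99   -0.03   -0.11   -0.05   -0.01   -0.01   -0.09]
  [ -0.06    0.89   -0.09   -0.01   -0.07   -0.05   -0.08]
  [ -0.06   -0.10    0.93   -0.09   -0.05   -0.10   -0.03]
  [ -0.06   -0.02   -0.08    0.97   -0.10   -0.02   -0.09]
  [ -0.02   -0.08   -0.05   -0.10    0.94   -0.11   -0.05]
  [ -0.09   -0.04   -0.10   -0.07   -0.11    0.92   -0.05]
  [ -0.06   -0.11   -0.02   -0.08   -0.11   -0.04    0.93]
Leontief inverse L = M⁻¹:
  [  1.0419    0.0763    0.1487    0.0875    0.0540    0.0455    0.1260]
  [  0.1051    1.1791    0.1534    0.0642    0.1320    0.1050    0.1355]
  [  0.1098    0.1640    1.1415    0.1441    0.1182    0.1554    0.0902]
  [  0.0953    0.0756    0.1298    1.0804    0.1523    0.0669    0.1363]
  [  0.0690    0.1408    0.1156    0.1528    1.1291    0.1639    0.1068]
  [  0.1396    0.1087    0.1736    0.1347    0.1800    1.1426    0.1126]
  [  0.1044    0.1757    0.0846    0.1331    0.1760    0.0930    1.1306]
Total output x = L · d:
  x_0 = 1.0419·33 + 0.0763·25 + 0.1487·26 + 0.0875·48 + 0.0540·75 + 0.0455·90 + 0.1260·49 = 58.6760
  x_1 = 0.1051·33 + 1.1791·25 + 0.1534·26 + 0.0642·48 + 0.1320·75 + 0.1050·90 + 0.1355·49 = 66.0037
  x_2 = 0.1098·33 + 0.1640·25 + 1.1415·26 + 0.1441·48 + 0.1182·75 + 0.1554·90 + 0.0902·49 = 71.5849
  x_3 = 0.0953·33 + 0.0756·25 + 0.1298·26 + 1.0804·48 + 0.1523·75 + 0.0669·90 + 0.1363·49 = 84.3887
  x_4 = 0.0690·33 + 0.1408·25 + 0.1156·26 + 0.1528·48 + 1.1291·75 + 0.1639·90 + 0.1068·49 = 120.8076
  x_5 = 0.1396·33 + 0.1087·25 + 0.1736·26 + 0.1347·48 + 0.1800·75 + 1.1426·90 + 0.1126·49 = 140.1580
  x_6 = 0.1044·33 + 0.1757·25 + 0.0846·26 + 0.1331·48 + 0.1760·75 + 0.0930·90 + 1.1306·49 = 93.3967
Output multipliers (column sums of L):
  Mining: 1.6651
  Services: 1.9202
  Chemicals: 1.9471
  Energy: 1.7969
  Healthcare: 1.9417
  Transport: 1.7722
  Electronics: 1.8380

Chemicals (1.9471)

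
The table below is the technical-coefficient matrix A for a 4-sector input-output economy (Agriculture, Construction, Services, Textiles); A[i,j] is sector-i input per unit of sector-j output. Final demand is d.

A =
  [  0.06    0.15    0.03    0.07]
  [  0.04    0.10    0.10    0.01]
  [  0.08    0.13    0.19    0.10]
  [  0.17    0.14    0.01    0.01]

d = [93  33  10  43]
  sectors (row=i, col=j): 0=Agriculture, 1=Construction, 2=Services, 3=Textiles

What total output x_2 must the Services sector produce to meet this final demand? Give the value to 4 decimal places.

Form M = I − A:
  [  0.94   -0.15   -0.03   -0.07]
  [ -0.04    0.90   -0.10   -0.01]
  [ -0.08   -0.13    0.81   -0.10]
  [ -0.17   -0.14   -0.01    0.99]
Leontief inverse L = M⁻¹:
  [  1.0939    0.2054    0.0669    0.0862]
  [  0.0667    1.1479    0.1446    0.0309]
  [  0.1433    0.2292    1.2699    0.1407]
  [  0.1987    0.1999    0.0448    1.0307]
Total output x = L · d:
  x_0 = 1.0939·93 + 0.2054·33 + 0.0669·10 + 0.0862·43 = 112.8808
  x_1 = 0.0667·93 + 1.1479·33 + 0.1446·10 + 0.0309·43 = 46.8639
  x_2 = 0.1433·93 + 0.2292·33 + 1.2699·10 + 0.1407·43 = 39.6387
  x_3 = 0.1987·93 + 0.1999·33 + 0.0448·10 + 1.0307·43 = 69.8455

39.6387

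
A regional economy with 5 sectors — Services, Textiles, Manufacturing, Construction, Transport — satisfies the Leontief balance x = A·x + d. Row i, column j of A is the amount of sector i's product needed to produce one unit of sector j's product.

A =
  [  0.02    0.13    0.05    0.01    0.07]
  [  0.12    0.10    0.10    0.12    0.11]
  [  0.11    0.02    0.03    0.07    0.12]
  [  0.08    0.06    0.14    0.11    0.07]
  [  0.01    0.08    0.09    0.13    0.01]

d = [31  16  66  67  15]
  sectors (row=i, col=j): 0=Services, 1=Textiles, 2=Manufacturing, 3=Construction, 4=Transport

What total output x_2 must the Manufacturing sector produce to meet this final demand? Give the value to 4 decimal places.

Form M = I − A:
  [  0.98   -0.13   -0.05   -0.01   -0.07]
  [ -0.12    0.90   -0.10   -0.12   -0.11]
  [ -0.11   -0.02    0.97   -0.07   -0.12]
  [ -0.08   -0.06   -0.14    0.89   -0.07]
  [ -0.01   -0.08   -0.09   -0.13    0.99]
Leontief inverse L = M⁻¹:
  [  1.0569    0.1681    0.0902    0.0575    0.1084]
  [  0.1811    1.1703    0.1753    0.1997    0.1782]
  [  0.1401    0.0659    1.0764    0.1179    0.1560]
  [  0.1336    0.1136    0.2002    1.1751    0.1294]
  [  0.0556    0.1172    0.1392    0.1817    1.0568]
Total output x = L · d:
  x_0 = 1.0569·31 + 0.1681·16 + 0.0902·66 + 0.0575·67 + 0.1084·15 = 46.8823
  x_1 = 0.1811·31 + 1.1703·16 + 0.1753·66 + 0.1997·67 + 0.1782·15 = 51.9613
  x_2 = 0.1401·31 + 0.0659·16 + 1.0764·66 + 0.1179·67 + 0.1560·15 = 86.6837
  x_3 = 0.1336·31 + 0.1136·16 + 0.2002·66 + 1.1751·67 + 0.1294·15 = 99.8439
  x_4 = 0.0556·31 + 0.1172·16 + 0.1392·66 + 0.1817·67 + 1.0568·15 = 40.8151

86.6837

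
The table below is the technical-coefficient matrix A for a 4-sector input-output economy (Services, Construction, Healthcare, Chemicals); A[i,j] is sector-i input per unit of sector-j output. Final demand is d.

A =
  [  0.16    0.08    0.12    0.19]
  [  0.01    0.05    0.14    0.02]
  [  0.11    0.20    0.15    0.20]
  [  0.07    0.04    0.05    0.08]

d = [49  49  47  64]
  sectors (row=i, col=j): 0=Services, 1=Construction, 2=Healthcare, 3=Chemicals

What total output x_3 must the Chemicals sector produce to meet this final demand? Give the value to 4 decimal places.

85.8605

Form M = I − A:
  [  0.84   -0.08   -0.12   -0.19]
  [ -0.01    0.95   -0.14   -0.02]
  [ -0.11   -0.20    0.85   -0.20]
  [ -0.07   -0.04   -0.05    0.92]
Leontief inverse L = M⁻¹:
  [  1.2472    0.1647    0.2214    0.3093]
  [  0.0444    1.0999    0.1918    0.0748]
  [  0.1972    0.2981    1.2725    0.3238]
  [  0.1075    0.0766    0.0943    1.1313]
Total output x = L · d:
  x_0 = 1.2472·49 + 0.1647·49 + 0.2214·47 + 0.3093·64 = 99.3804
  x_1 = 0.0444·49 + 1.0999·49 + 0.1918·47 + 0.0748·64 = 69.8767
  x_2 = 0.1972·49 + 0.2981·49 + 1.2725·47 + 0.3238·64 = 104.7992
  x_3 = 0.1075·49 + 0.0766·49 + 0.0943·47 + 1.1313·64 = 85.8605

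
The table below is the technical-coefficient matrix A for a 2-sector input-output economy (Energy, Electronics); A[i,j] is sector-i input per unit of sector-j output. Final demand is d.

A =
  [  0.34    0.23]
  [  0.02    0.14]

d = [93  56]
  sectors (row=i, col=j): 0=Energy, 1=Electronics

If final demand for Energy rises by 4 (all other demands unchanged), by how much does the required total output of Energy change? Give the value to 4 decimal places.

Form M = I − A:
  [  0.66   -0.23]
  [ -0.02    0.86]
Leontief inverse L = M⁻¹:
  [  1.5275    0.4085]
  [  0.0355    1.1723]
Total output x = L · d:
  x_0 = 1.5275·93 + 0.4085·56 = 164.9378
  x_1 = 0.0355·93 + 1.1723·56 = 68.9520
Δx_0 = L[0,0] · Δd_0 = 1.5275 · 4 = 6.1101

6.1101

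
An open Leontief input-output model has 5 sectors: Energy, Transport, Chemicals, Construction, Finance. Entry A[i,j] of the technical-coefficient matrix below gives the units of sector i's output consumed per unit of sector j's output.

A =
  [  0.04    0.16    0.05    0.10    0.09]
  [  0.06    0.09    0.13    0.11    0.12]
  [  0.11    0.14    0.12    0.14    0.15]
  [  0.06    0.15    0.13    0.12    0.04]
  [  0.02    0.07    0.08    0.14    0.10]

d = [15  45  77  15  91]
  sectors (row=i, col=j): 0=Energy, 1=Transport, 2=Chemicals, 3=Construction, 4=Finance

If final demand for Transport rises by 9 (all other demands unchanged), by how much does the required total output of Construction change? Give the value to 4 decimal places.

Form M = I − A:
  [  0.96   -0.16   -0.05   -0.10   -0.09]
  [ -0.06    0.91   -0.13   -0.11   -0.12]
  [ -0.11   -0.14    0.88   -0.14   -0.15]
  [ -0.06   -0.15   -0.13    0.88   -0.04]
  [ -0.02   -0.07   -0.08   -0.14    0.90]
Leontief inverse L = M⁻¹:
  [  1.0918    0.2628    0.1479    0.2088    0.1782]
  [  0.1234    1.2149    0.2425    0.2403    0.2254]
  [  0.1882    0.2992    1.2619    0.3045    0.2826]
  [  0.1265    0.2769    0.2457    1.2477    0.1460]
  [  0.0703    0.1700    0.1725    0.2445    1.1804]
Total output x = L · d:
  x_0 = 1.0918·15 + 0.2628·45 + 0.1479·77 + 0.2088·15 + 0.1782·91 = 58.9377
  x_1 = 0.1234·15 + 1.2149·45 + 0.2425·77 + 0.2403·15 + 0.2254·91 = 99.3086
  x_2 = 0.1882·15 + 0.2992·45 + 1.2619·77 + 0.3045·15 + 0.2826·91 = 143.7340
  x_3 = 0.1265·15 + 0.2769·45 + 0.2457·77 + 1.2477·15 + 0.1460·91 = 65.2738
  x_4 = 0.0703·15 + 0.1700·45 + 0.1725·77 + 0.2445·15 + 1.1804·91 = 133.0749
Δx_3 = L[3,1] · Δd_1 = 0.2769 · 9 = 2.4923

2.4923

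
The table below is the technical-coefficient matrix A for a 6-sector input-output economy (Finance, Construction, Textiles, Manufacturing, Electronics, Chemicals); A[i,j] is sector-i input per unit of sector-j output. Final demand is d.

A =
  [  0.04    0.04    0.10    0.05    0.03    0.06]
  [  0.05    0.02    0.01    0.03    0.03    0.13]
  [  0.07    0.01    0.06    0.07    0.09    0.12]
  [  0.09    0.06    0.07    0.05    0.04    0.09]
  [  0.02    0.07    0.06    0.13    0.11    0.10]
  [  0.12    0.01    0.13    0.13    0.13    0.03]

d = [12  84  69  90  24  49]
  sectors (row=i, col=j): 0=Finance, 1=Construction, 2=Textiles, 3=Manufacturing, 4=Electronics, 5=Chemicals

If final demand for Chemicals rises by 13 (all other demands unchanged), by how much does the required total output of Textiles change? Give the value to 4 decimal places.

Form M = I − A:
  [  0.96   -0.04   -0.10   -0.05   -0.03   -0.06]
  [ -0.05    0.98   -0.01   -0.03   -0.03   -0.13]
  [ -0.07   -0.01    0.94   -0.07   -0.09   -0.12]
  [ -0.09   -0.06   -0.07    0.95   -0.04   -0.09]
  [ -0.02   -0.07   -0.06   -0.13    0.89   -0.10]
  [ -0.12   -0.01   -0.13   -0.13   -0.13    0.97]
Leontief inverse L = M⁻¹:
  [  1.0788    0.0575    0.1420    0.0938    0.0727    0.1082]
  [  0.0868    1.0357    0.0530    0.0734    0.0706    0.1648]
  [  0.1220    0.0373    1.1218    0.1355    0.1511    0.1795]
  [  0.1371    0.0824    0.1238    1.1041    0.0910    0.1467]
  [  0.0795    0.1027    0.1237    0.2014    1.1767    0.1740]
  [  0.1797    0.0476    0.2016    0.2055    0.1999    1.1130]
Total output x = L · d:
  x_0 = 1.0788·12 + 0.0575·84 + 0.1420·69 + 0.0938·90 + 0.0727·24 + 0.1082·49 = 43.0636
  x_1 = 0.0868·12 + 1.0357·84 + 0.0530·69 + 0.0734·90 + 0.0706·24 + 0.1648·49 = 108.0729
  x_2 = 0.1220·12 + 0.0373·84 + 1.1218·69 + 0.1355·90 + 0.1511·24 + 0.1795·49 = 106.6195
  x_3 = 0.1371·12 + 0.0824·84 + 0.1238·69 + 1.1041·90 + 0.0910·24 + 0.1467·49 = 125.8466
  x_4 = 0.0795·12 + 0.1027·84 + 0.1237·69 + 0.2014·90 + 1.1767·24 + 0.1740·49 = 73.0036
  x_5 = 0.1797·12 + 0.0476·84 + 0.2016·69 + 0.2055·90 + 0.1999·24 + 1.1130·49 = 97.8963
Δx_2 = L[2,5] · Δd_5 = 0.1795 · 13 = 2.3332

2.3332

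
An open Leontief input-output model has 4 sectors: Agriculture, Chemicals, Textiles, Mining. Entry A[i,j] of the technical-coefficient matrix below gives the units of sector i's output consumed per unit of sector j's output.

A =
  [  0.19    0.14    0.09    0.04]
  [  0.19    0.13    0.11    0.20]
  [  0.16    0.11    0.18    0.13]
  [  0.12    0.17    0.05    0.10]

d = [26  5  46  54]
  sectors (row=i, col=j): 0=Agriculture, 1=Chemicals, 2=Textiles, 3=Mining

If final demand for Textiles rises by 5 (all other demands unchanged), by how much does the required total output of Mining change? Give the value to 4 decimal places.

Form M = I − A:
  [  0.81   -0.14   -0.09   -0.04]
  [ -0.19    0.87   -0.11   -0.20]
  [ -0.16   -0.11    0.82   -0.13]
  [ -0.12   -0.17   -0.05    0.90]
Leontief inverse L = M⁻¹:
  [  1.3590    0.2725    0.1948    0.1491]
  [  0.4068    1.3128    0.2418    0.3447]
  [  0.3639    0.2768    1.3129    0.2673]
  [  0.2783    0.2997    0.1446    1.2110]
Total output x = L · d:
  x_0 = 1.3590·26 + 0.2725·5 + 0.1948·46 + 0.1491·54 = 53.7091
  x_1 = 0.4068·26 + 1.3128·5 + 0.2418·46 + 0.3447·54 = 46.8778
  x_2 = 0.3639·26 + 0.2768·5 + 1.3129·46 + 0.2673·54 = 85.6717
  x_3 = 0.2783·26 + 0.2997·5 + 0.1446·46 + 1.2110·54 = 80.7755
Δx_3 = L[3,2] · Δd_2 = 0.1446 · 5 = 0.7229

0.7229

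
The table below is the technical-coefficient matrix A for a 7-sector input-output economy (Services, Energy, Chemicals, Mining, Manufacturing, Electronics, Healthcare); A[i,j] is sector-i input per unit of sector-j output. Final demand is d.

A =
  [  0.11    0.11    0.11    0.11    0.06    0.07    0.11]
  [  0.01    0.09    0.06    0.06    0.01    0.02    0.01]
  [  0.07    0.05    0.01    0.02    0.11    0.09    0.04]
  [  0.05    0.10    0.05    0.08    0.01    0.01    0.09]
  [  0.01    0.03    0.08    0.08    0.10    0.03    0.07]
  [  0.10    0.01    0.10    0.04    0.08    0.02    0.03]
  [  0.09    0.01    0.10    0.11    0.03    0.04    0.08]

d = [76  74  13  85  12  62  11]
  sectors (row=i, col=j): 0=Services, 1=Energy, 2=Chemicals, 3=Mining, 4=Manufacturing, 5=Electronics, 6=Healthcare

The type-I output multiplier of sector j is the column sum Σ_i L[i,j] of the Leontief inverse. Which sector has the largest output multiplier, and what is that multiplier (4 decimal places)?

Mining (1.8715)

Form M = I − A:
  [  0.89   -0.11   -0.11   -0.11   -0.06   -0.07   -0.11]
  [ -0.01    0.91   -0.06   -0.06   -0.01   -0.02   -0.01]
  [ -0.07   -0.05    0.99   -0.02   -0.11   -0.09   -0.04]
  [ -0.05   -0.10   -0.05    0.92   -0.01   -0.01   -0.09]
  [ -0.01   -0.03   -0.08   -0.08    0.90   -0.03   -0.07]
  [ -0.10   -0.01   -0.10   -0.04   -0.08    0.98   -0.03]
  [ -0.09   -0.01   -0.10   -0.11   -0.03   -0.04    0.92]
Leontief inverse L = M⁻¹:
  [  1.1853    0.1829    0.1934    0.1959    0.1236    0.1195    0.1846]
  [  0.0317    1.1186    0.0849    0.0866    0.0301    0.0360    0.0316]
  [  0.1117    0.0869    1.0637    0.0703    0.1523    0.1162    0.0828]
  [  0.0904    0.1435    0.0959    1.1299    0.0395    0.0363    0.1313]
  [  0.0485    0.0663    0.1252    0.1280    1.1407    0.0572    0.1131]
  [  0.1448    0.0521    0.1481    0.0899    0.1255    1.0533    0.0770]
  [  0.1471    0.0611    0.1575    0.1709    0.0764    0.0767    1.1371]
Total output x = L · d:
  x_0 = 1.1853·76 + 0.1829·74 + 0.1934·13 + 0.1959·85 + 0.1236·12 + 0.1195·62 + 0.1846·11 = 133.7017
  x_1 = 0.0317·76 + 1.1186·74 + 0.0849·13 + 0.0866·85 + 0.0301·12 + 0.0360·62 + 0.0316·11 = 96.5896
  x_2 = 0.1117·76 + 0.0869·74 + 1.0637·13 + 0.0703·85 + 0.1523·12 + 0.1162·62 + 0.0828·11 = 44.6737
  x_3 = 0.0904·76 + 0.1435·74 + 0.0959·13 + 1.1299·85 + 0.0395·12 + 0.0363·62 + 0.1313·11 = 118.9517
  x_4 = 0.0485·76 + 0.0663·74 + 0.1252·13 + 0.1280·85 + 1.1407·12 + 0.0572·62 + 0.1131·11 = 39.5770
  x_5 = 0.1448·76 + 0.0521·74 + 0.1481·13 + 0.0899·85 + 0.1255·12 + 1.0533·62 + 0.0770·11 = 92.0831
  x_6 = 0.1471·76 + 0.0611·74 + 0.1575·13 + 0.1709·85 + 0.0764·12 + 0.0767·62 + 1.1371·11 = 50.4584
Output multipliers (column sums of L):
  Services: 1.7596
  Energy: 1.7113
  Chemicals: 1.8688
  Mining: 1.8715
  Manufacturing: 1.6881
  Electronics: 1.4952
  Healthcare: 1.7575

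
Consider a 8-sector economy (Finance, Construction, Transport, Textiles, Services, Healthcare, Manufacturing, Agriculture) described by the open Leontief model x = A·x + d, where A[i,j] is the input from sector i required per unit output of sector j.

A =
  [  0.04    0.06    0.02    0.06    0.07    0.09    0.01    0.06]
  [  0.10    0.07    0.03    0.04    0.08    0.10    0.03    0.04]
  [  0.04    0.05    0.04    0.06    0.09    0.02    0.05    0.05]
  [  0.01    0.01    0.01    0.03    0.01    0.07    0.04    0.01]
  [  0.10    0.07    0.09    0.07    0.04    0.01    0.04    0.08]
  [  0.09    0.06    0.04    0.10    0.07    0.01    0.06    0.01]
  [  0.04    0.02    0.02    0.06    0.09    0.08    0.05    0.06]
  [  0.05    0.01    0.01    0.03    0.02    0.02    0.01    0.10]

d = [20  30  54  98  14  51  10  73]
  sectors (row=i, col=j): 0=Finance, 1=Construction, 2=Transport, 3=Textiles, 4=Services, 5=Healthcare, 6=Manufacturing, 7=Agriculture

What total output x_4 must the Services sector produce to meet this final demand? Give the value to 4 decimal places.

50.6699

Form M = I − A:
  [  0.96   -0.06   -0.02   -0.06   -0.07   -0.09   -0.01   -0.06]
  [ -0.10    0.93   -0.03   -0.04   -0.08   -0.10   -0.03   -0.04]
  [ -0.04   -0.05    0.96   -0.06   -0.09   -0.02   -0.05   -0.05]
  [ -0.01   -0.01   -0.01    0.97   -0.01   -0.07   -0.04   -0.01]
  [ -0.10   -0.07   -0.09   -0.07    0.96   -0.01   -0.04   -0.08]
  [ -0.09   -0.06   -0.04   -0.10   -0.07    0.99   -0.06   -0.01]
  [ -0.04   -0.02   -0.02   -0.06   -0.09   -0.08    0.95   -0.06]
  [ -0.05   -0.01   -0.01   -0.03   -0.02   -0.02   -0.01    0.90]
Leontief inverse L = M⁻¹:
  [  1.0825    0.0907    0.0430    0.0984    0.1055    0.1211    0.0337    0.0926]
  [  0.1521    1.1100    0.0587    0.0887    0.1275    0.1411    0.0586    0.0805]
  [  0.0789    0.0786    1.0631    0.0955    0.1254    0.0522    0.0728    0.0854]
  [  0.0284    0.0232    0.0198    1.0496    0.0284    0.0846    0.0530    0.0227]
  [  0.1439    0.1044    0.1140    0.1119    1.0853    0.0526    0.0658    0.1233]
  [  0.1295    0.0917    0.0634    0.1386    0.1100    1.0511    0.0849    0.0449]
  [  0.0812    0.0494    0.0441    0.0997    0.1260    0.1104    1.0748    0.0953]
  [  0.0706    0.0239    0.0199    0.0492    0.0376    0.0374    0.0204    1.1237]
Total output x = L · d:
  x_0 = 1.0825·20 + 0.0907·30 + 0.0430·54 + 0.0984·98 + 0.1055·14 + 0.1211·51 + 0.0337·10 + 0.0926·73 = 51.0870
  x_1 = 0.1521·20 + 1.1100·30 + 0.0587·54 + 0.0887·98 + 0.1275·14 + 0.1411·51 + 0.0586·10 + 0.0805·73 = 63.6437
  x_2 = 0.0789·20 + 0.0786·30 + 1.0631·54 + 0.0955·98 + 0.1254·14 + 0.0522·51 + 0.0728·10 + 0.0854·73 = 82.0793
  x_3 = 0.0284·20 + 0.0232·30 + 0.0198·54 + 1.0496·98 + 0.0284·14 + 0.0846·51 + 0.0530·10 + 0.0227·73 = 112.0920
  x_4 = 0.1439·20 + 0.1044·30 + 0.1140·54 + 0.1119·98 + 1.0853·14 + 0.0526·51 + 0.0658·10 + 0.1233·73 = 50.6699
  x_5 = 0.1295·20 + 0.0917·30 + 0.0634·54 + 0.1386·98 + 0.1100·14 + 1.0511·51 + 0.0849·10 + 0.0449·73 = 81.6200
  x_6 = 0.0812·20 + 0.0494·30 + 0.0441·54 + 0.0997·98 + 0.1260·14 + 0.1104·51 + 1.0748·10 + 0.0953·73 = 40.3526
  x_7 = 0.0706·20 + 0.0239·30 + 0.0199·54 + 0.0492·98 + 0.0376·14 + 0.0374·51 + 0.0204·10 + 1.1237·73 = 92.6930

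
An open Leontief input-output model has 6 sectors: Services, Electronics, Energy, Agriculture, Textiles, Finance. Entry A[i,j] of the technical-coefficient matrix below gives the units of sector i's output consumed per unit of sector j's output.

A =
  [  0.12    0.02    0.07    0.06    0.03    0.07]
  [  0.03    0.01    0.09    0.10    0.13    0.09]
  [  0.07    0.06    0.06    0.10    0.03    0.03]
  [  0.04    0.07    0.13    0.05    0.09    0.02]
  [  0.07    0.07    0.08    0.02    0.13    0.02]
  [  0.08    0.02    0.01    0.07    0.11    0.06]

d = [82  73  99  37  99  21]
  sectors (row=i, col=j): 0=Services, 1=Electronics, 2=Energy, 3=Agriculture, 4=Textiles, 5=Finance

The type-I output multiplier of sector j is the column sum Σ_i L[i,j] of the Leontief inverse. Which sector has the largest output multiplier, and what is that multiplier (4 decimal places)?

Textiles (1.8321)

Form M = I − A:
  [  0.88   -0.02   -0.07   -0.06   -0.03   -0.07]
  [ -0.03    0.99   -0.09   -0.10   -0.13   -0.09]
  [ -0.07   -0.06    0.94   -0.10   -0.03   -0.03]
  [ -0.04   -0.07   -0.13    0.95   -0.09   -0.02]
  [ -0.07   -0.07   -0.08   -0.02    0.87   -0.02]
  [ -0.08   -0.02   -0.01   -0.07   -0.11    0.94]
Leontief inverse L = M⁻¹:
  [  1.1661    0.0445    0.1121    0.0989    0.0734    0.0983]
  [  0.0797    1.0466    0.1437    0.1431    0.1938    0.1179]
  [  0.1083    0.0855    1.1062    0.1380    0.0760    0.0561]
  [  0.0832    0.1010    0.1799    1.0940    0.1434    0.0479]
  [  0.1149    0.0990    0.1276    0.0596    1.1849    0.0486]
  [  0.1217    0.0461    0.0527    0.1014    0.1605    1.0846]
Total output x = L · d:
  x_0 = 1.1661·82 + 0.0445·73 + 0.1121·99 + 0.0989·37 + 0.0734·99 + 0.0983·21 = 122.9539
  x_1 = 0.0797·82 + 1.0466·73 + 0.1437·99 + 0.1431·37 + 0.1938·99 + 0.1179·21 = 124.1255
  x_2 = 0.1083·82 + 0.0855·73 + 1.1062·99 + 0.1380·37 + 0.0760·99 + 0.0561·21 = 138.4552
  x_3 = 0.0832·82 + 0.1010·73 + 0.1799·99 + 1.0940·37 + 0.1434·99 + 0.0479·21 = 87.6945
  x_4 = 0.1149·82 + 0.0990·73 + 0.1276·99 + 0.0596·37 + 1.1849·99 + 0.0486·21 = 149.8224
  x_5 = 0.1217·82 + 0.0461·73 + 0.0527·99 + 0.1014·37 + 0.1605·99 + 1.0846·21 = 60.9813
Output multipliers (column sums of L):
  Services: 1.6741
  Electronics: 1.4228
  Energy: 1.7222
  Agriculture: 1.6351
  Textiles: 1.8321
  Finance: 1.4535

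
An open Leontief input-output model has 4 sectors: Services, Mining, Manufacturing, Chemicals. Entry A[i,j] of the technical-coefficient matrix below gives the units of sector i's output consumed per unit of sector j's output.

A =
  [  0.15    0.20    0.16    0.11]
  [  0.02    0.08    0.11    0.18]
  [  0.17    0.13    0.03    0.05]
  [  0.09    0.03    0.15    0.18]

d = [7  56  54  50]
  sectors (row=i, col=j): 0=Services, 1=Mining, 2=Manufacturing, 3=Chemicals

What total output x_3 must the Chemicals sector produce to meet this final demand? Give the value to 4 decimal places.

Form M = I − A:
  [  0.85   -0.20   -0.16   -0.11]
  [ -0.02    0.92   -0.11   -0.18]
  [ -0.17   -0.13    0.97   -0.05]
  [ -0.09   -0.03   -0.15    0.82]
Leontief inverse L = M⁻¹:
  [  1.2688    0.3247    0.2861    0.2589]
  [  0.0935    1.1427    0.1875    0.2748]
  [  0.2445    0.2161    1.1187    0.1485]
  [  0.1874    0.1170    0.2429    1.2851]
Total output x = L · d:
  x_0 = 1.2688·7 + 0.3247·56 + 0.2861·54 + 0.2589·50 = 55.4615
  x_1 = 0.0935·7 + 1.1427·56 + 0.1875·54 + 0.2748·50 = 88.5140
  x_2 = 0.2445·7 + 0.2161·56 + 1.1187·54 + 0.1485·50 = 81.6465
  x_3 = 0.1874·7 + 0.1170·56 + 0.2429·54 + 1.2851·50 = 85.2365

85.2365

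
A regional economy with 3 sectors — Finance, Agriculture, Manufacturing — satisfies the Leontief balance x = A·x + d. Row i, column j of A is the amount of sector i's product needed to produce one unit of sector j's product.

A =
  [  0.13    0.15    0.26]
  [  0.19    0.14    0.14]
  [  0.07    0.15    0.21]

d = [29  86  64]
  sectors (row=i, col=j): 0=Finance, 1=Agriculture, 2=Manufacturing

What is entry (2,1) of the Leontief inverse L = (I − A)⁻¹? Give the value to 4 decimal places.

Form M = I − A:
  [  0.87   -0.15   -0.26]
  [ -0.19    0.86   -0.14]
  [ -0.07   -0.15    0.79]
Leontief inverse L = M⁻¹:
  [  1.2523    0.2996    0.4652]
  [  0.3041    1.2726    0.3256]
  [  0.1687    0.2682    1.3689]
Total output x = L · d:
  x_0 = 1.2523·29 + 0.2996·86 + 0.4652·64 = 91.8535
  x_1 = 0.3041·29 + 1.2726·86 + 0.3256·64 = 139.1060
  x_2 = 0.1687·29 + 0.2682·86 + 1.3689·64 = 115.5641

L[2,1] = 0.2682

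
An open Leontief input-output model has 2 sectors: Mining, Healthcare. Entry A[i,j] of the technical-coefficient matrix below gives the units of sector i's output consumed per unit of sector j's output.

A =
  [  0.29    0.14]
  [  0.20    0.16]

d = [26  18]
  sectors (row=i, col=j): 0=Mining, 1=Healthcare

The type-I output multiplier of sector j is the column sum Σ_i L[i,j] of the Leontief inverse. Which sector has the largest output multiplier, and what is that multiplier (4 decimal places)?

Form M = I − A:
  [  0.71   -0.14]
  [ -0.20    0.84]
Leontief inverse L = M⁻¹:
  [  1.4778    0.2463]
  [  0.3519    1.2491]
Total output x = L · d:
  x_0 = 1.4778·26 + 0.2463·18 = 42.8571
  x_1 = 0.3519·26 + 1.2491·18 = 31.6327
Output multipliers (column sums of L):
  Mining: 1.8297
  Healthcare: 1.4954

Mining (1.8297)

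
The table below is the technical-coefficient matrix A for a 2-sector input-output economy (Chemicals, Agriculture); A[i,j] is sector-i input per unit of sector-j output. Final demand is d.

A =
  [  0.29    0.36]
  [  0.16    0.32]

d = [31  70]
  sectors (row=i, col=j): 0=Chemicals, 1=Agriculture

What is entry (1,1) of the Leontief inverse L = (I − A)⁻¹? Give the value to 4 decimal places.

Form M = I − A:
  [  0.71   -0.36]
  [ -0.16    0.68]
Leontief inverse L = M⁻¹:
  [  1.5992    0.8467]
  [  0.3763    1.6698]
Total output x = L · d:
  x_0 = 1.5992·31 + 0.8467·70 = 108.8429
  x_1 = 0.3763·31 + 1.6698·70 = 128.5513

L[1,1] = 1.6698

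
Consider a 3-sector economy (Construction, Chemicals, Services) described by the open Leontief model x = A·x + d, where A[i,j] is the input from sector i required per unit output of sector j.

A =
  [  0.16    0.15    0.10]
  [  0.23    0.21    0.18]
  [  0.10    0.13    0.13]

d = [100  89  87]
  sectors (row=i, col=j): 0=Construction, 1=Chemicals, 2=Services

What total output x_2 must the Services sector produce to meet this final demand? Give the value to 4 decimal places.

149.1535

Form M = I − A:
  [  0.84   -0.15   -0.10]
  [ -0.23    0.79   -0.18]
  [ -0.10   -0.13    0.87]
Leontief inverse L = M⁻¹:
  [  1.2915    0.2791    0.2062]
  [  0.4243    1.4021    0.3389]
  [  0.2118    0.2416    1.2238]
Total output x = L · d:
  x_0 = 1.2915·100 + 0.2791·89 + 0.2062·87 = 171.9286
  x_1 = 0.4243·100 + 1.4021·89 + 0.3389·87 = 196.6977
  x_2 = 0.2118·100 + 0.2416·89 + 1.2238·87 = 149.1535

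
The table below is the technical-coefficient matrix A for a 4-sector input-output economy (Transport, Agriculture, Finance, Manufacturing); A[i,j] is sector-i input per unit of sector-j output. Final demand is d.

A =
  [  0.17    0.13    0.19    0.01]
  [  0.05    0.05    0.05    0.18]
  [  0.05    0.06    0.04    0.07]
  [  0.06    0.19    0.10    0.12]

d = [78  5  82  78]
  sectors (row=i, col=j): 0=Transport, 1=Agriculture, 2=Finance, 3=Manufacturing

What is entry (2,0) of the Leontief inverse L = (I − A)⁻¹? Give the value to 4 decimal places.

L[2,0] = 0.0784

Form M = I − A:
  [  0.83   -0.13   -0.19   -0.01]
  [ -0.05    0.95   -0.05   -0.18]
  [ -0.05   -0.06    0.96   -0.07]
  [ -0.06   -0.19   -0.10    0.88]
Leontief inverse L = M⁻¹:
  [  1.2383    0.2013    0.2635    0.0762]
  [  0.0907    1.1190    0.1010    0.2380]
  [  0.0784    0.0999    1.0735    0.1067]
  [  0.1129    0.2667    0.1618    1.2051]
Total output x = L · d:
  x_0 = 1.2383·78 + 0.2013·5 + 0.2635·82 + 0.0762·78 = 125.1496
  x_1 = 0.0907·78 + 1.1190·5 + 0.1010·82 + 0.2380·78 = 39.5136
  x_2 = 0.0784·78 + 0.0999·5 + 1.0735·82 + 0.1067·78 = 102.9650
  x_3 = 0.1129·78 + 0.2667·5 + 0.1618·82 + 1.2051·78 = 117.4012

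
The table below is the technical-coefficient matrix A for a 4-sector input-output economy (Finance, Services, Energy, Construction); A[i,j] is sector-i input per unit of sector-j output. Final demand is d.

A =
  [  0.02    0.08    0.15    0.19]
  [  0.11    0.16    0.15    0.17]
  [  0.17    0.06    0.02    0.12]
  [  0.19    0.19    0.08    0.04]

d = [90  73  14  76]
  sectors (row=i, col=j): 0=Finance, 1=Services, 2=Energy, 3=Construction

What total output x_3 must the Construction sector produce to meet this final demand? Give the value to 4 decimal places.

141.3120

Form M = I − A:
  [  0.98   -0.08   -0.15   -0.19]
  [ -0.11    0.84   -0.15   -0.17]
  [ -0.17   -0.06    0.98   -0.12]
  [ -0.19   -0.19   -0.08    0.96]
Leontief inverse L = M⁻¹:
  [  1.1365    0.1893    0.2263    0.2867]
  [  0.2531    1.3045    0.2641    0.3141]
  [  0.2489    0.1504    1.0989    0.2133]
  [  0.2958    0.3082    0.1886    1.1784]
Total output x = L · d:
  x_0 = 1.1365·90 + 0.1893·73 + 0.2263·14 + 0.2867·76 = 141.0626
  x_1 = 0.2531·90 + 1.3045·73 + 0.2641·14 + 0.3141·76 = 145.5783
  x_2 = 0.2489·90 + 0.1504·73 + 1.0989·14 + 0.2133·76 = 64.9722
  x_3 = 0.2958·90 + 0.3082·73 + 0.1886·14 + 1.1784·76 = 141.3120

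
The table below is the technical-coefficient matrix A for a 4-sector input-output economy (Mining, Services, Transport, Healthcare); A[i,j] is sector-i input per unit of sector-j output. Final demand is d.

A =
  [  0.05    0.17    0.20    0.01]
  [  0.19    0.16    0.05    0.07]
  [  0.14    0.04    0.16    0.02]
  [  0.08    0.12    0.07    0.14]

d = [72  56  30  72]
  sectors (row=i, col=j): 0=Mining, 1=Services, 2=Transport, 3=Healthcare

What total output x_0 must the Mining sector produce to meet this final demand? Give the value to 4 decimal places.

108.5978

Form M = I − A:
  [  0.95   -0.17   -0.20   -0.01]
  [ -0.19    0.84   -0.05   -0.07]
  [ -0.14   -0.04    0.84   -0.02]
  [ -0.08   -0.12   -0.07    0.86]
Leontief inverse L = M⁻¹:
  [  1.1496    0.2524    0.2921    0.0407]
  [  0.2861    1.2714    0.1530    0.1104]
  [  0.2091    0.1076    1.2500    0.0403]
  [  0.1639    0.2096    0.1503    1.1853]
Total output x = L · d:
  x_0 = 1.1496·72 + 0.2524·56 + 0.2921·30 + 0.0407·72 = 108.5978
  x_1 = 0.2861·72 + 1.2714·56 + 0.1530·30 + 0.1104·72 = 104.3390
  x_2 = 0.2091·72 + 0.1076·56 + 1.2500·30 + 0.0403·72 = 61.4821
  x_3 = 0.1639·72 + 0.2096·56 + 0.1503·30 + 1.1853·72 = 113.3863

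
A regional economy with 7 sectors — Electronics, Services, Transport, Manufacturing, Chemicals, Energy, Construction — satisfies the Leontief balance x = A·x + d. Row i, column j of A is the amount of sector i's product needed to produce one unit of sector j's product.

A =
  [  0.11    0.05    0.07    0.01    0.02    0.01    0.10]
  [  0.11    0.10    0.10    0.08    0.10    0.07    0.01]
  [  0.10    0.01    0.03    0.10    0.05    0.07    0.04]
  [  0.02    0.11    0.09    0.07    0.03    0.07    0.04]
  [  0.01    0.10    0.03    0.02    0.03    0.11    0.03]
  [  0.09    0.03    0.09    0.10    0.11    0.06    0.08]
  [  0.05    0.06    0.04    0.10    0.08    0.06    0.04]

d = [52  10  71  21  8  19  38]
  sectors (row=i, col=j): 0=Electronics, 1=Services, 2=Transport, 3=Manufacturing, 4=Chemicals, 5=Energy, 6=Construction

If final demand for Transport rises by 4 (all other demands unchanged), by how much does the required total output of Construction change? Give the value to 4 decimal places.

0.3666

Form M = I − A:
  [  0.89   -0.05   -0.07   -0.01   -0.02   -0.01   -0.10]
  [ -0.11    0.90   -0.10   -0.08   -0.10   -0.07   -0.01]
  [ -0.10   -0.01    0.97   -0.10   -0.05   -0.07   -0.04]
  [ -0.02   -0.11   -0.09    0.93   -0.03   -0.07   -0.04]
  [ -0.01   -0.10   -0.03   -0.02    0.97   -0.11   -0.03]
  [ -0.09   -0.03   -0.09   -0.10   -0.11    0.94   -0.08]
  [ -0.05   -0.06   -0.04   -0.10   -0.08   -0.06    0.96]
Leontief inverse L = M⁻¹:
  [  1.1609    0.0889    0.1094    0.0525    0.0567    0.0462    0.1342]
  [  0.1850    1.1669    0.1669    0.1447    0.1574    0.1344    0.0605]
  [  0.1481    0.0567    1.0773    0.1448    0.0881    0.1122    0.0790]
  [  0.0791    0.1620    0.1440    1.1285    0.0807    0.1219    0.0756]
  [  0.0579    0.1406    0.0746    0.0665    1.0746    0.1511    0.0596]
  [  0.1550    0.0946    0.1508    0.1642    0.1638    1.1234    0.1290]
  [  0.1009    0.1144    0.0917    0.1512    0.1247    0.1110    1.0766]
Total output x = L · d:
  x_0 = 1.1609·52 + 0.0889·10 + 0.1094·71 + 0.0525·21 + 0.0567·8 + 0.0462·19 + 0.1342·38 = 76.5585
  x_1 = 0.1850·52 + 1.1669·10 + 0.1669·71 + 0.1447·21 + 0.1574·8 + 0.1344·19 + 0.0605·38 = 42.2883
  x_2 = 0.1481·52 + 0.0567·10 + 1.0773·71 + 0.1448·21 + 0.0881·8 + 0.1122·19 + 0.0790·38 = 93.6332
  x_3 = 0.0791·52 + 0.1620·10 + 0.1440·71 + 1.1285·21 + 0.0807·8 + 0.1219·19 + 0.0756·38 = 45.4937
  x_4 = 0.0579·52 + 0.1406·10 + 0.0746·71 + 0.0665·21 + 1.0746·8 + 0.1511·19 + 0.0596·38 = 24.8403
  x_5 = 0.1550·52 + 0.0946·10 + 0.1508·71 + 0.1642·21 + 0.1638·8 + 1.1234·19 + 0.1290·38 = 50.7183
  x_6 = 0.1009·52 + 0.1144·10 + 0.0917·71 + 0.1512·21 + 0.1247·8 + 0.1110·19 + 1.0766·38 = 60.0940
Δx_6 = L[6,2] · Δd_2 = 0.0917 · 4 = 0.3666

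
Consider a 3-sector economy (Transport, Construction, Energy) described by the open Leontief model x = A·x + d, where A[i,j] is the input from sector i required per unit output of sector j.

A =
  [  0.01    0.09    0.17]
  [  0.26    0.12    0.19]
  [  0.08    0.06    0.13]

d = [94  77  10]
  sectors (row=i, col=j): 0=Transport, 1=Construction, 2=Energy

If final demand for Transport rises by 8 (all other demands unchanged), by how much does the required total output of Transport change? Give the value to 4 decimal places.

Form M = I − A:
  [  0.99   -0.09   -0.17]
  [ -0.26    0.88   -0.19]
  [ -0.08   -0.06    0.87]
Leontief inverse L = M⁻¹:
  [  1.0618    0.1246    0.2347]
  [  0.3399    1.1934    0.3270]
  [  0.1211    0.0938    1.1936]
Total output x = L · d:
  x_0 = 1.0618·94 + 0.1246·77 + 0.2347·10 = 111.7485
  x_1 = 0.3399·94 + 1.1934·77 + 0.3270·10 = 127.1096
  x_2 = 0.1211·94 + 0.0938·77 + 1.1936·10 = 30.5362
Δx_0 = L[0,0] · Δd_0 = 1.0618 · 8 = 8.4943

8.4943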